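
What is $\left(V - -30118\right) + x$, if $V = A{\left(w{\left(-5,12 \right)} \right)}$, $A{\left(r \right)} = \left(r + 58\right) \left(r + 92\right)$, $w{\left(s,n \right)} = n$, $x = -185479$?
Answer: $-148081$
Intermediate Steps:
$A{\left(r \right)} = \left(58 + r\right) \left(92 + r\right)$
$V = 7280$ ($V = 5336 + 12^{2} + 150 \cdot 12 = 5336 + 144 + 1800 = 7280$)
$\left(V - -30118\right) + x = \left(7280 - -30118\right) - 185479 = \left(7280 + \left(-132489 + 162607\right)\right) - 185479 = \left(7280 + 30118\right) - 185479 = 37398 - 185479 = -148081$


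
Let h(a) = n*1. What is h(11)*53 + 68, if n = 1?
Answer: 121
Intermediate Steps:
h(a) = 1 (h(a) = 1*1 = 1)
h(11)*53 + 68 = 1*53 + 68 = 53 + 68 = 121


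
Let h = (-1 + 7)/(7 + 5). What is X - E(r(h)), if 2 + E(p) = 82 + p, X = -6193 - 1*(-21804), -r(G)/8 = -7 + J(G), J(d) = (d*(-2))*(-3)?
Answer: 15499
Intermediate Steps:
J(d) = 6*d (J(d) = -2*d*(-3) = 6*d)
h = ½ (h = 6/12 = 6*(1/12) = ½ ≈ 0.50000)
r(G) = 56 - 48*G (r(G) = -8*(-7 + 6*G) = 56 - 48*G)
X = 15611 (X = -6193 + 21804 = 15611)
E(p) = 80 + p (E(p) = -2 + (82 + p) = 80 + p)
X - E(r(h)) = 15611 - (80 + (56 - 48*½)) = 15611 - (80 + (56 - 24)) = 15611 - (80 + 32) = 15611 - 1*112 = 15611 - 112 = 15499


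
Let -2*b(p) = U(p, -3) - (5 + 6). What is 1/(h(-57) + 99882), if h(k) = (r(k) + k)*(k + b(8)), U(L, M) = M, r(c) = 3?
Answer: 1/102582 ≈ 9.7483e-6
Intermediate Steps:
b(p) = 7 (b(p) = -(-3 - (5 + 6))/2 = -(-3 - 1*11)/2 = -(-3 - 11)/2 = -½*(-14) = 7)
h(k) = (3 + k)*(7 + k) (h(k) = (3 + k)*(k + 7) = (3 + k)*(7 + k))
1/(h(-57) + 99882) = 1/((21 + (-57)² + 10*(-57)) + 99882) = 1/((21 + 3249 - 570) + 99882) = 1/(2700 + 99882) = 1/102582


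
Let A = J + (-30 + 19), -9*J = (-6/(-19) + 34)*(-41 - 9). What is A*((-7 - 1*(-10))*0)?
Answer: 0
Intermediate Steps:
J = 32600/171 (J = -(-6/(-19) + 34)*(-41 - 9)/9 = -(-6*(-1/19) + 34)*(-50)/9 = -(6/19 + 34)*(-50)/9 = -652*(-50)/171 = -⅑*(-32600/19) = 32600/171 ≈ 190.64)
A = 30719/171 (A = 32600/171 + (-30 + 19) = 32600/171 - 11 = 30719/171 ≈ 179.64)
A*((-7 - 1*(-10))*0) = 30719*((-7 - 1*(-10))*0)/171 = 30719*((-7 + 10)*0)/171 = 30719*(3*0)/171 = (30719/171)*0 = 0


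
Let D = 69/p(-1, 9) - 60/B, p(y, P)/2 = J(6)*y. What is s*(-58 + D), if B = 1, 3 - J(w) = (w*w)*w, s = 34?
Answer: -284461/71 ≈ -4006.5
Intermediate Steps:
J(w) = 3 - w³ (J(w) = 3 - w*w*w = 3 - w²*w = 3 - w³)
p(y, P) = -426*y (p(y, P) = 2*((3 - 1*6³)*y) = 2*((3 - 1*216)*y) = 2*((3 - 216)*y) = 2*(-213*y) = -426*y)
D = -8497/142 (D = 69/((-426*(-1))) - 60/1 = 69/426 - 60*1 = 69*(1/426) - 60 = 23/142 - 60 = -8497/142 ≈ -59.838)
s*(-58 + D) = 34*(-58 - 8497/142) = 34*(-16733/142) = -284461/71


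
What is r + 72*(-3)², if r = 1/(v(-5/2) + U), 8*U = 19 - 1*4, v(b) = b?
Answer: 3232/5 ≈ 646.40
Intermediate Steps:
U = 15/8 (U = (19 - 1*4)/8 = (19 - 4)/8 = (⅛)*15 = 15/8 ≈ 1.8750)
r = -8/5 (r = 1/(-5/2 + 15/8) = 1/(-5/8) = -8/5 ≈ -1.6000)
r + 72*(-3)² = -8/5 + 72*(-3)² = -8/5 + 72*9 = -8/5 + 648 = 3232/5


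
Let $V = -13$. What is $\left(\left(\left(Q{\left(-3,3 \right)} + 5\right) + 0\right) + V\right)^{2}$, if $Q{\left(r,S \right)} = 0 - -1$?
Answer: $49$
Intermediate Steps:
$Q{\left(r,S \right)} = 1$ ($Q{\left(r,S \right)} = 0 + 1 = 1$)
$\left(\left(\left(Q{\left(-3,3 \right)} + 5\right) + 0\right) + V\right)^{2} = \left(\left(\left(1 + 5\right) + 0\right) - 13\right)^{2} = \left(\left(6 + 0\right) - 13\right)^{2} = \left(6 - 13\right)^{2} = \left(-7\right)^{2} = 49$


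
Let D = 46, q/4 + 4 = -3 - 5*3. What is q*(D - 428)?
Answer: 33616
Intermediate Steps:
q = -88 (q = -16 + 4*(-3 - 5*3) = -16 + 4*(-3 - 15) = -16 + 4*(-18) = -16 - 72 = -88)
q*(D - 428) = -88*(46 - 428) = -88*(-382) = 33616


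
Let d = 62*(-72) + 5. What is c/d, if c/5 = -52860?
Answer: 264300/4459 ≈ 59.273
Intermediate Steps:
c = -264300 (c = 5*(-52860) = -264300)
d = -4459 (d = -4464 + 5 = -4459)
c/d = -264300/(-4459) = -264300*(-1/4459) = 264300/4459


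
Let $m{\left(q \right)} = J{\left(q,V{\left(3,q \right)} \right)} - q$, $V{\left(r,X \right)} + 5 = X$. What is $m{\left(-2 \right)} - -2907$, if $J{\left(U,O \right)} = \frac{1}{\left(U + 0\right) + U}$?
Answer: $\frac{11635}{4} \approx 2908.8$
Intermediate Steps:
$V{\left(r,X \right)} = -5 + X$
$J{\left(U,O \right)} = \frac{1}{2 U}$ ($J{\left(U,O \right)} = \frac{1}{U + U} = \frac{1}{2 U}$)
$m{\left(q \right)} = \frac{1}{2 q} - q$
$m{\left(-2 \right)} - -2907 = \left(\frac{1}{2 \left(-2\right)} - -2\right) - -2907 = \left(\frac{1}{2} \left(- \frac{1}{2}\right) + 2\right) + 2907 = \left(- \frac{1}{4} + 2\right) + 2907 = \frac{7}{4} + 2907 = \frac{11635}{4}$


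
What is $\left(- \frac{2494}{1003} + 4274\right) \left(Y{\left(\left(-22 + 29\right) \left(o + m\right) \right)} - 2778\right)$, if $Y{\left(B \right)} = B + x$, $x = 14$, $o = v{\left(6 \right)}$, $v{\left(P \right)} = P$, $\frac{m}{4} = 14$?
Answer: $- \frac{9982484240}{1003} \approx -9.9526 \cdot 10^{6}$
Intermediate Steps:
$m = 56$ ($m = 4 \cdot 14 = 56$)
$o = 6$
$Y{\left(B \right)} = 14 + B$ ($Y{\left(B \right)} = B + 14 = 14 + B$)
$\left(- \frac{2494}{1003} + 4274\right) \left(Y{\left(\left(-22 + 29\right) \left(o + m\right) \right)} - 2778\right) = \left(- \frac{2494}{1003} + 4274\right) \left(\left(14 + \left(-22 + 29\right) \left(6 + 56\right)\right) - 2778\right) = \left(\left(-2494\right) \frac{1}{1003} + 4274\right) \left(\left(14 + 7 \cdot 62\right) - 2778\right) = \left(- \frac{2494}{1003} + 4274\right) \left(\left(14 + 434\right) - 2778\right) = \frac{4284328 \left(448 - 2778\right)}{1003} = \frac{4284328}{1003} \left(-2330\right) = - \frac{9982484240}{1003}$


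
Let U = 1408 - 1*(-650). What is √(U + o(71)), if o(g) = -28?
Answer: √2030 ≈ 45.056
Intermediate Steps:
U = 2058 (U = 1408 + 650 = 2058)
√(U + o(71)) = √(2058 - 28) = √2030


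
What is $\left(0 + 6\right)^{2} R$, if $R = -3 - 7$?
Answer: $-360$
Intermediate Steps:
$R = -10$
$\left(0 + 6\right)^{2} R = \left(0 + 6\right)^{2} \left(-10\right) = 6^{2} \left(-10\right) = 36 \left(-10\right) = -360$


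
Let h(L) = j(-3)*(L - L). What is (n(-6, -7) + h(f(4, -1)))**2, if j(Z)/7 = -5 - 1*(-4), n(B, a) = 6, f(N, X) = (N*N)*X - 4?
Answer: 36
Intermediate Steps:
f(N, X) = -4 + X*N**2 (f(N, X) = N**2*X - 4 = X*N**2 - 4 = -4 + X*N**2)
j(Z) = -7 (j(Z) = 7*(-5 - 1*(-4)) = 7*(-5 + 4) = 7*(-1) = -7)
h(L) = 0 (h(L) = -7*(L - L) = -7*0 = 0)
(n(-6, -7) + h(f(4, -1)))**2 = (6 + 0)**2 = 6**2 = 36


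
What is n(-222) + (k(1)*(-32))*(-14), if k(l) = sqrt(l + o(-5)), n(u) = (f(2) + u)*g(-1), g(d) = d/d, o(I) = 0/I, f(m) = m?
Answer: 228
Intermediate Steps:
o(I) = 0
g(d) = 1
n(u) = 2 + u (n(u) = (2 + u)*1 = 2 + u)
k(l) = sqrt(l) (k(l) = sqrt(l + 0) = sqrt(l))
n(-222) + (k(1)*(-32))*(-14) = (2 - 222) + (sqrt(1)*(-32))*(-14) = -220 + (1*(-32))*(-14) = -220 - 32*(-14) = -220 + 448 = 228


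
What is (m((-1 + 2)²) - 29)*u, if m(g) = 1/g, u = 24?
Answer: -672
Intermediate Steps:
(m((-1 + 2)²) - 29)*u = (1/((-1 + 2)²) - 29)*24 = (1/(1²) - 29)*24 = (1/1 - 29)*24 = (1 - 29)*24 = -28*24 = -672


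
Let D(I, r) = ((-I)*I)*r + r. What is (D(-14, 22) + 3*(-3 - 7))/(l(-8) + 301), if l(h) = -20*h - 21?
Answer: -108/11 ≈ -9.8182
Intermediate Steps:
l(h) = -21 - 20*h
D(I, r) = r - r*I**2 (D(I, r) = (-I**2)*r + r = -r*I**2 + r = r - r*I**2)
(D(-14, 22) + 3*(-3 - 7))/(l(-8) + 301) = (22*(1 - 1*(-14)**2) + 3*(-3 - 7))/((-21 - 20*(-8)) + 301) = (22*(1 - 1*196) + 3*(-10))/((-21 + 160) + 301) = (22*(1 - 196) - 30)/(139 + 301) = (22*(-195) - 30)/440 = (-4290 - 30)*(1/440) = -4320*1/440 = -108/11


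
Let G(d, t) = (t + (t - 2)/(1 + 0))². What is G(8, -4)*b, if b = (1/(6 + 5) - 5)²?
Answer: 291600/121 ≈ 2409.9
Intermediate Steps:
b = 2916/121 (b = (1/11 - 5)² = (-54/11)² = 2916/121 ≈ 24.099)
G(d, t) = (-2 + 2*t)² (G(d, t) = (t + (-2 + t)/1)² = (t + (-2 + t)*1)² = (t + (-2 + t))² = (-2 + 2*t)²)
G(8, -4)*b = (4*(-1 - 4)²)*(2916/121) = (4*(-5)²)*(2916/121) = (4*25)*(2916/121) = 100*(2916/121) = 291600/121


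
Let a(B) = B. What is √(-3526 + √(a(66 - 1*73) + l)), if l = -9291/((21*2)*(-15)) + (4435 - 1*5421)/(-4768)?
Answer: √(-3452180016600 + 15645*√31151526105)/31290 ≈ 59.356*I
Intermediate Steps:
l = 3743389/250320 (l = -9291/(42*(-15)) + (4435 - 5421)*(-1/4768) = -9291/(-630) - 986*(-1/4768) = -9291*(-1/630) + 493/2384 = 3097/210 + 493/2384 = 3743389/250320 ≈ 14.954)
√(-3526 + √(a(66 - 1*73) + l)) = √(-3526 + √((66 - 1*73) + 3743389/250320)) = √(-3526 + √((66 - 73) + 3743389/250320)) = √(-3526 + √(-7 + 3743389/250320)) = √(-3526 + √(1991149/250320)) = √(-3526 + √31151526105/62580)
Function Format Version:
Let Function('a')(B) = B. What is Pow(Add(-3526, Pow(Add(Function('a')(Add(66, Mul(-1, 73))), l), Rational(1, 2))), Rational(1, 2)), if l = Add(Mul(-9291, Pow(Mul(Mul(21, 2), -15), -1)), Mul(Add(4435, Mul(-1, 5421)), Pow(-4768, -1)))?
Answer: Mul(Rational(1, 31290), Pow(Add(-3452180016600, Mul(15645, Pow(31151526105, Rational(1, 2)))), Rational(1, 2))) ≈ Mul(59.356, I)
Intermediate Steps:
l = Rational(3743389, 250320) (l = Add(Mul(-9291, Pow(Mul(42, -15), -1)), Mul(Add(4435, -5421), Rational(-1, 4768))) = Add(Mul(-9291, Pow(-630, -1)), Mul(-986, Rational(-1, 4768))) = Add(Mul(-9291, Rational(-1, 630)), Rational(493, 2384)) = Add(Rational(3097, 210), Rational(493, 2384)) = Rational(3743389, 250320) ≈ 14.954)
Pow(Add(-3526, Pow(Add(Function('a')(Add(66, Mul(-1, 73))), l), Rational(1, 2))), Rational(1, 2)) = Pow(Add(-3526, Pow(Add(Add(66, Mul(-1, 73)), Rational(3743389, 250320)), Rational(1, 2))), Rational(1, 2)) = Pow(Add(-3526, Pow(Add(Add(66, -73), Rational(3743389, 250320)), Rational(1, 2))), Rational(1, 2)) = Pow(Add(-3526, Pow(Add(-7, Rational(3743389, 250320)), Rational(1, 2))), Rational(1, 2)) = Pow(Add(-3526, Pow(Rational(1991149, 250320), Rational(1, 2))), Rational(1, 2)) = Pow(Add(-3526, Mul(Rational(1, 62580), Pow(31151526105, Rational(1, 2)))), Rational(1, 2))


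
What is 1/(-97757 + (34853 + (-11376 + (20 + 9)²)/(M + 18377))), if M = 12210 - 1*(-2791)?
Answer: -33378/2099620247 ≈ -1.5897e-5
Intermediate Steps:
M = 15001 (M = 12210 + 2791 = 15001)
1/(-97757 + (34853 + (-11376 + (20 + 9)²)/(M + 18377))) = 1/(-97757 + (34853 + (-11376 + (20 + 9)²)/(15001 + 18377))) = 1/(-97757 + (34853 + (-11376 + 29²)/33378)) = 1/(-97757 + (34853 + (-11376 + 841)*(1/33378))) = 1/(-97757 + (34853 - 10535*1/33378)) = 1/(-97757 + (34853 - 10535/33378)) = 1/(-97757 + 1163312899/33378) = 1/(-2099620247/33378) = -33378/2099620247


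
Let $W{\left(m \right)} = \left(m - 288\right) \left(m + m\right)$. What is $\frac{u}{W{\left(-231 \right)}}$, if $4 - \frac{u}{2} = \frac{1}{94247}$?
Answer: $\frac{376987}{11299178583} \approx 3.3364 \cdot 10^{-5}$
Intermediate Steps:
$W{\left(m \right)} = 2 m \left(-288 + m\right)$ ($W{\left(m \right)} = \left(-288 + m\right) 2 m = 2 m \left(-288 + m\right)$)
$u = \frac{753974}{94247}$ ($u = 8 - \frac{2}{94247} = \frac{753974}{94247} \approx 8.0$)
$\frac{u}{W{\left(-231 \right)}} = \frac{753974}{94247 \cdot 2 \left(-231\right) \left(-288 - 231\right)} = \frac{753974}{94247 \cdot 2 \left(-231\right) \left(-519\right)} = \frac{753974}{94247 \cdot 239778} = \frac{753974}{94247} \cdot \frac{1}{239778} = \frac{376987}{11299178583}$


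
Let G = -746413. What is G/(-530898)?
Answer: 746413/530898 ≈ 1.4059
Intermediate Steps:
G/(-530898) = -746413/(-530898) = -746413*(-1/530898) = 746413/530898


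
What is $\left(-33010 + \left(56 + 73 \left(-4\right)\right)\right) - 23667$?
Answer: $-56913$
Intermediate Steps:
$\left(-33010 + \left(56 + 73 \left(-4\right)\right)\right) - 23667 = \left(-33010 + \left(56 - 292\right)\right) - 23667 = \left(-33010 - 236\right) - 23667 = -33246 - 23667 = -56913$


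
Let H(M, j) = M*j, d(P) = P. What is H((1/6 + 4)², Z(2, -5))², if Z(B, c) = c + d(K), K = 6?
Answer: 390625/1296 ≈ 301.41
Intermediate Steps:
Z(B, c) = 6 + c (Z(B, c) = c + 6 = 6 + c)
H((1/6 + 4)², Z(2, -5))² = ((1/6 + 4)²*(6 - 5))² = ((1*(⅙) + 4)²*1)² = ((⅙ + 4)²*1)² = ((25/6)²*1)² = ((625/36)*1)² = (625/36)² = 390625/1296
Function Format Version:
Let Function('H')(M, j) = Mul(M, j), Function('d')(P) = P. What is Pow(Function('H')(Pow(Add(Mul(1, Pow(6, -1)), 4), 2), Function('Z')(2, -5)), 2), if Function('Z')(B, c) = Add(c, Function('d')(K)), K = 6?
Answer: Rational(390625, 1296) ≈ 301.41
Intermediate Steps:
Function('Z')(B, c) = Add(6, c) (Function('Z')(B, c) = Add(c, 6) = Add(6, c))
Pow(Function('H')(Pow(Add(Mul(1, Pow(6, -1)), 4), 2), Function('Z')(2, -5)), 2) = Pow(Mul(Pow(Add(Mul(1, Pow(6, -1)), 4), 2), Add(6, -5)), 2) = Pow(Mul(Pow(Add(Mul(1, Rational(1, 6)), 4), 2), 1), 2) = Pow(Mul(Pow(Add(Rational(1, 6), 4), 2), 1), 2) = Pow(Mul(Pow(Rational(25, 6), 2), 1), 2) = Pow(Mul(Rational(625, 36), 1), 2) = Pow(Rational(625, 36), 2) = Rational(390625, 1296)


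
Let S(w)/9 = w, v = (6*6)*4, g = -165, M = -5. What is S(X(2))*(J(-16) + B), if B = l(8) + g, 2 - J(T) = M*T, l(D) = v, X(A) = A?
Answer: -1782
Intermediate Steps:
v = 144 (v = 36*4 = 144)
l(D) = 144
S(w) = 9*w
J(T) = 2 + 5*T (J(T) = 2 - (-5)*T = 2 + 5*T)
B = -21 (B = 144 - 165 = -21)
S(X(2))*(J(-16) + B) = (9*2)*((2 + 5*(-16)) - 21) = 18*((2 - 80) - 21) = 18*(-78 - 21) = 18*(-99) = -1782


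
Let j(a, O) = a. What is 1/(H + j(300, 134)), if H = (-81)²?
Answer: 1/6861 ≈ 0.00014575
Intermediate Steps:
H = 6561
1/(H + j(300, 134)) = 1/(6561 + 300) = 1/6861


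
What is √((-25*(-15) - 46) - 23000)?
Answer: 3*I*√2519 ≈ 150.57*I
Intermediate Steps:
√((-25*(-15) - 46) - 23000) = √((375 - 46) - 23000) = √(329 - 23000) = √(-22671) = 3*I*√2519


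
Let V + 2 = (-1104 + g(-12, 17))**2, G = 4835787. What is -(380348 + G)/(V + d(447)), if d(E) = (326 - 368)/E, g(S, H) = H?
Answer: -777204115/176053469 ≈ -4.4146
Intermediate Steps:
d(E) = -42/E
V = 1181567 (V = -2 + (-1104 + 17)**2 = -2 + (-1087)**2 = -2 + 1181569 = 1181567)
-(380348 + G)/(V + d(447)) = -(380348 + 4835787)/(1181567 - 42/447) = -5216135/(1181567 - 42*1/447) = -5216135/(1181567 - 14/149) = -5216135/176053469/149 = -5216135*149/176053469 = -1*777204115/176053469 = -777204115/176053469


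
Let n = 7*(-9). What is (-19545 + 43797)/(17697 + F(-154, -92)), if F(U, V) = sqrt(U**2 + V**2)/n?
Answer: 1703445759036/1243026505741 + 3055752*sqrt(8045)/1243026505741 ≈ 1.3706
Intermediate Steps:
n = -63
F(U, V) = -sqrt(U**2 + V**2)/63 (F(U, V) = sqrt(U**2 + V**2)/(-63) = sqrt(U**2 + V**2)*(-1/63) = -sqrt(U**2 + V**2)/63)
(-19545 + 43797)/(17697 + F(-154, -92)) = (-19545 + 43797)/(17697 - sqrt((-154)**2 + (-92)**2)/63) = 24252/(17697 - sqrt(23716 + 8464)/63) = 24252/(17697 - 2*sqrt(8045)/63)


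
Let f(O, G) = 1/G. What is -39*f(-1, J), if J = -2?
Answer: 39/2 ≈ 19.500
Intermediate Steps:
-39*f(-1, J) = -39/(-2) = -39*(-½) = 39/2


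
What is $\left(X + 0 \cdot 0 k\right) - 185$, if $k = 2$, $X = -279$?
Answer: $-464$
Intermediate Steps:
$\left(X + 0 \cdot 0 k\right) - 185 = \left(-279 + 0 \cdot 0 \cdot 2\right) - 185 = \left(-279 + 0 \cdot 2\right) - 185 = \left(-279 + 0\right) - 185 = -279 - 185 = -464$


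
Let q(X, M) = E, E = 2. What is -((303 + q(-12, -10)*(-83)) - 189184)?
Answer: 189047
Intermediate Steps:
q(X, M) = 2
-((303 + q(-12, -10)*(-83)) - 189184) = -((303 + 2*(-83)) - 189184) = -((303 - 166) - 189184) = -(137 - 189184) = -1*(-189047) = 189047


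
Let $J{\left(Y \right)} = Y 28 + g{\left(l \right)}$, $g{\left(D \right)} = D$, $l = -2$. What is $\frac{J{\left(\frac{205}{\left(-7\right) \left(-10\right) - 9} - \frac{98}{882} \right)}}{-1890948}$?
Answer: $- \frac{24427}{519065226} \approx -4.706 \cdot 10^{-5}$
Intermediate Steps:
$J{\left(Y \right)} = -2 + 28 Y$ ($J{\left(Y \right)} = Y 28 - 2 = 28 Y - 2 = -2 + 28 Y$)
$\frac{J{\left(\frac{205}{\left(-7\right) \left(-10\right) - 9} - \frac{98}{882} \right)}}{-1890948} = \frac{-2 + 28 \left(\frac{205}{\left(-7\right) \left(-10\right) - 9} - \frac{98}{882}\right)}{-1890948} = \left(-2 + 28 \left(\frac{205}{70 - 9} - \frac{1}{9}\right)\right) \left(- \frac{1}{1890948}\right) = \left(-2 + 28 \left(\frac{205}{61} - \frac{1}{9}\right)\right) \left(- \frac{1}{1890948}\right) = \left(-2 + 28 \cdot \frac{1784}{549}\right) \left(- \frac{1}{1890948}\right) = \left(-2 + \frac{49952}{549}\right) \left(- \frac{1}{1890948}\right) = \frac{48854}{549} \left(- \frac{1}{1890948}\right) = - \frac{24427}{519065226}$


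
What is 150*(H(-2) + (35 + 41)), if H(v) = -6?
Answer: 10500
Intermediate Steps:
150*(H(-2) + (35 + 41)) = 150*(-6 + (35 + 41)) = 150*(-6 + 76) = 150*70 = 10500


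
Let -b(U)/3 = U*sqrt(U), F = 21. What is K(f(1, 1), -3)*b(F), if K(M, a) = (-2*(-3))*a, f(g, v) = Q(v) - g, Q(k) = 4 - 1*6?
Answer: 1134*sqrt(21) ≈ 5196.6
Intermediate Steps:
Q(k) = -2 (Q(k) = 4 - 6 = -2)
f(g, v) = -2 - g
K(M, a) = 6*a
b(U) = -3*U**(3/2) (b(U) = -3*U*sqrt(U) = -3*U**(3/2))
K(f(1, 1), -3)*b(F) = (6*(-3))*(-63*sqrt(21)) = -(-54)*21*sqrt(21) = -(-1134)*sqrt(21) = 1134*sqrt(21)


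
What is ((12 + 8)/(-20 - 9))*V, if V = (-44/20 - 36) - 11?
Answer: 984/29 ≈ 33.931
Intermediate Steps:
V = -246/5 (V = (-44*1/20 - 36) - 11 = (-11/5 - 36) - 11 = -191/5 - 11 = -246/5 ≈ -49.200)
((12 + 8)/(-20 - 9))*V = ((12 + 8)/(-20 - 9))*(-246/5) = (20/(-29))*(-246/5) = (20*(-1/29))*(-246/5) = -20/29*(-246/5) = 984/29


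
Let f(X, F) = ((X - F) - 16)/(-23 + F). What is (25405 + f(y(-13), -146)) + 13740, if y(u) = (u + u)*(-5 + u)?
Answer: 508839/13 ≈ 39141.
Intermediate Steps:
y(u) = 2*u*(-5 + u) (y(u) = (2*u)*(-5 + u) = 2*u*(-5 + u))
f(X, F) = (-16 + X - F)/(-23 + F)
(25405 + f(y(-13), -146)) + 13740 = (25405 + (-16 + 2*(-13)*(-5 - 13) - 1*(-146))/(-23 - 146)) + 13740 = (25405 + (-16 + 2*(-13)*(-18) + 146)/(-169)) + 13740 = (25405 - (-16 + 468 + 146)/169) + 13740 = (25405 - 1/169*598) + 13740 = (25405 - 46/13) + 13740 = 330219/13 + 13740 = 508839/13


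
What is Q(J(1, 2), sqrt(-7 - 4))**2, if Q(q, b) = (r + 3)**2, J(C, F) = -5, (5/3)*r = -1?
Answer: 20736/625 ≈ 33.178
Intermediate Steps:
r = -3/5 (r = (3/5)*(-1) = -3/5 ≈ -0.60000)
Q(q, b) = 144/25 (Q(q, b) = (-3/5 + 3)**2 = (12/5)**2 = 144/25)
Q(J(1, 2), sqrt(-7 - 4))**2 = (144/25)**2 = 20736/625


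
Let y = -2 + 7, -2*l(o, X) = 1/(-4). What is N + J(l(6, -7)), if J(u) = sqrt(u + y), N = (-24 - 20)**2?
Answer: 1936 + sqrt(82)/4 ≈ 1938.3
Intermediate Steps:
l(o, X) = 1/8 (l(o, X) = -1/2/(-4) = -1/2*(-1/4) = 1/8)
N = 1936 (N = (-44)**2 = 1936)
y = 5
J(u) = sqrt(5 + u) (J(u) = sqrt(u + 5) = sqrt(5 + u))
N + J(l(6, -7)) = 1936 + sqrt(5 + 1/8) = 1936 + sqrt(41/8) = 1936 + sqrt(82)/4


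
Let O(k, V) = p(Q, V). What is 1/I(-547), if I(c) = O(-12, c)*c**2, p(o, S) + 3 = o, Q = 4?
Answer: 1/299209 ≈ 3.3421e-6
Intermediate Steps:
p(o, S) = -3 + o
O(k, V) = 1 (O(k, V) = -3 + 4 = 1)
I(c) = c**2 (I(c) = 1*c**2 = c**2)
1/I(-547) = 1/((-547)**2) = 1/299209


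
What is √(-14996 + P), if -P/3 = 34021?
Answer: I*√117059 ≈ 342.14*I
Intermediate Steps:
P = -102063 (P = -3*34021 = -102063)
√(-14996 + P) = √(-14996 - 102063) = √(-117059) = I*√117059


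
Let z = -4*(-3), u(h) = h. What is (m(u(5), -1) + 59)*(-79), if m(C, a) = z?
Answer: -5609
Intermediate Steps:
z = 12
m(C, a) = 12
(m(u(5), -1) + 59)*(-79) = (12 + 59)*(-79) = 71*(-79) = -5609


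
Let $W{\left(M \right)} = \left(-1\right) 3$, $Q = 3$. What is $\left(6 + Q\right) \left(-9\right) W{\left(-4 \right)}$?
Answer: $243$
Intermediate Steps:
$W{\left(M \right)} = -3$
$\left(6 + Q\right) \left(-9\right) W{\left(-4 \right)} = \left(6 + 3\right) \left(-9\right) \left(-3\right) = 9 \left(-9\right) \left(-3\right) = \left(-81\right) \left(-3\right) = 243$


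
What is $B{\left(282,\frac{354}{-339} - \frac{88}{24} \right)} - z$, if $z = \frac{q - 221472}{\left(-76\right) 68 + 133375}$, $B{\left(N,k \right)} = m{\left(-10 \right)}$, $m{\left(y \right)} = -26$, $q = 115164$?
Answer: $- \frac{3227074}{128207} \approx -25.171$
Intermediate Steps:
$B{\left(N,k \right)} = -26$
$z = - \frac{106308}{128207}$ ($z = \frac{115164 - 221472}{\left(-76\right) 68 + 133375} = - \frac{106308}{-5168 + 133375} = - \frac{106308}{128207} \approx -0.82919$)
$B{\left(282,\frac{354}{-339} - \frac{88}{24} \right)} - z = -26 - - \frac{106308}{128207} = -26 + \frac{106308}{128207} = - \frac{3227074}{128207}$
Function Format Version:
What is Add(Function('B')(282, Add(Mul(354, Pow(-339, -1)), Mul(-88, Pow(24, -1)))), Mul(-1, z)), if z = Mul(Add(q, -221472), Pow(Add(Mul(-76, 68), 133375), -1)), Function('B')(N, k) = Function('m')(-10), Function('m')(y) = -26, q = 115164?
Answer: Rational(-3227074, 128207) ≈ -25.171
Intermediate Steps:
Function('B')(N, k) = -26
z = Rational(-106308, 128207) (z = Mul(Add(115164, -221472), Pow(Add(Mul(-76, 68), 133375), -1)) = Mul(-106308, Pow(Add(-5168, 133375), -1)) = Mul(-106308, Pow(128207, -1)) = Mul(-106308, Rational(1, 128207)) = Rational(-106308, 128207) ≈ -0.82919)
Add(Function('B')(282, Add(Mul(354, Pow(-339, -1)), Mul(-88, Pow(24, -1)))), Mul(-1, z)) = Add(-26, Mul(-1, Rational(-106308, 128207))) = Add(-26, Rational(106308, 128207)) = Rational(-3227074, 128207)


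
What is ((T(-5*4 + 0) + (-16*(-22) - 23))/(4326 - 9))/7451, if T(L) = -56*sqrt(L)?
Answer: 329/32165967 - 112*I*sqrt(5)/32165967 ≈ 1.0228e-5 - 7.7859e-6*I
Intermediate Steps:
((T(-5*4 + 0) + (-16*(-22) - 23))/(4326 - 9))/7451 = ((-56*sqrt(-5*4 + 0) + (-16*(-22) - 23))/(4326 - 9))/7451 = ((-56*sqrt(-20 + 0) + (352 - 23))/4317)*(1/7451) = ((-112*I*sqrt(5) + 329)*(1/4317))*(1/7451) = ((329 - 112*I*sqrt(5))*(1/4317))*(1/7451) = (329/4317 - 112*I*sqrt(5)/4317)*(1/7451) = 329/32165967 - 112*I*sqrt(5)/32165967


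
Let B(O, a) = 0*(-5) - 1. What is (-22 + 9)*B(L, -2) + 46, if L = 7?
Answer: 59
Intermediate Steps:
B(O, a) = -1 (B(O, a) = 0 - 1 = -1)
(-22 + 9)*B(L, -2) + 46 = (-22 + 9)*(-1) + 46 = -13*(-1) + 46 = 13 + 46 = 59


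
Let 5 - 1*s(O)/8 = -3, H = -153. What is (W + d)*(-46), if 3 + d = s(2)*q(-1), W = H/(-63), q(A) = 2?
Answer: -41032/7 ≈ -5861.7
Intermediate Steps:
s(O) = 64 (s(O) = 40 - 8*(-3) = 40 + 24 = 64)
W = 17/7 (W = -153/(-63) = -153*(-1/63) = 17/7 ≈ 2.4286)
d = 125 (d = -3 + 64*2 = -3 + 128 = 125)
(W + d)*(-46) = (17/7 + 125)*(-46) = (892/7)*(-46) = -41032/7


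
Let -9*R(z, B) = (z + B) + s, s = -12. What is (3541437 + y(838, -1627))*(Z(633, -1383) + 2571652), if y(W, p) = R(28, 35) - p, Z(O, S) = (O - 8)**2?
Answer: 31486560631475/3 ≈ 1.0496e+13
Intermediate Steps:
R(z, B) = 4/3 - B/9 - z/9 (R(z, B) = -((z + B) - 12)/9 = -((B + z) - 12)/9 = -(-12 + B + z)/9 = 4/3 - B/9 - z/9)
Z(O, S) = (-8 + O)**2
y(W, p) = -17/3 - p (y(W, p) = (4/3 - 1/9*35 - 1/9*28) - p = (4/3 - 35/9 - 28/9) - p = -17/3 - p)
(3541437 + y(838, -1627))*(Z(633, -1383) + 2571652) = (3541437 + (-17/3 - 1*(-1627)))*((-8 + 633)**2 + 2571652) = (3541437 + (-17/3 + 1627))*(625**2 + 2571652) = (3541437 + 4864/3)*(390625 + 2571652) = (10629175/3)*2962277 = 31486560631475/3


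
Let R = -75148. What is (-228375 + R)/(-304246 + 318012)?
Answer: -303523/13766 ≈ -22.049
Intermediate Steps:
(-228375 + R)/(-304246 + 318012) = (-228375 - 75148)/(-304246 + 318012) = -303523/13766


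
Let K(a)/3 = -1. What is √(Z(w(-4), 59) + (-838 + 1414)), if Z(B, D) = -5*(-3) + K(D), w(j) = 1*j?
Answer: 14*√3 ≈ 24.249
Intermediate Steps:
w(j) = j
K(a) = -3 (K(a) = 3*(-1) = -3)
Z(B, D) = 12 (Z(B, D) = -5*(-3) - 3 = 15 - 3 = 12)
√(Z(w(-4), 59) + (-838 + 1414)) = √(12 + (-838 + 1414)) = √(12 + 576) = √588 = 14*√3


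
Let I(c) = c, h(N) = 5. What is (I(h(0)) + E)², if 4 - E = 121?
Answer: 12544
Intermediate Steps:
E = -117 (E = 4 - 1*121 = 4 - 121 = -117)
(I(h(0)) + E)² = (5 - 117)² = (-112)² = 12544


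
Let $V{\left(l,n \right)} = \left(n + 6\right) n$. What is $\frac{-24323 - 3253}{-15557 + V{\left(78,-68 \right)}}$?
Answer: $\frac{27576}{11341} \approx 2.4315$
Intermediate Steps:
$V{\left(l,n \right)} = n \left(6 + n\right)$ ($V{\left(l,n \right)} = \left(6 + n\right) n = n \left(6 + n\right)$)
$\frac{-24323 - 3253}{-15557 + V{\left(78,-68 \right)}} = \frac{-24323 - 3253}{-15557 - 68 \left(6 - 68\right)} = - \frac{27576}{-15557 - -4216} = - \frac{27576}{-15557 + 4216} = - \frac{27576}{-11341} = \left(-27576\right) \left(- \frac{1}{11341}\right) = \frac{27576}{11341}$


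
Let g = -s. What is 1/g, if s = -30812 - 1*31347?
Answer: 1/62159 ≈ 1.6088e-5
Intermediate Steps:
s = -62159 (s = -30812 - 31347 = -62159)
g = 62159 (g = -1*(-62159) = 62159)
1/g = 1/62159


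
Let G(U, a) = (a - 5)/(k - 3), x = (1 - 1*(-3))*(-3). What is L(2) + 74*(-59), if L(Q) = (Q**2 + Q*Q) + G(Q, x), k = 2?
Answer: -4341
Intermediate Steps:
x = -12 (x = (1 + 3)*(-3) = 4*(-3) = -12)
G(U, a) = 5 - a (G(U, a) = (a - 5)/(2 - 3) = (-5 + a)/(-1) = (-5 + a)*(-1) = 5 - a)
L(Q) = 17 + 2*Q**2 (L(Q) = (Q**2 + Q*Q) + (5 - 1*(-12)) = (Q**2 + Q**2) + (5 + 12) = 2*Q**2 + 17 = 17 + 2*Q**2)
L(2) + 74*(-59) = (17 + 2*2**2) + 74*(-59) = (17 + 2*4) - 4366 = (17 + 8) - 4366 = 25 - 4366 = -4341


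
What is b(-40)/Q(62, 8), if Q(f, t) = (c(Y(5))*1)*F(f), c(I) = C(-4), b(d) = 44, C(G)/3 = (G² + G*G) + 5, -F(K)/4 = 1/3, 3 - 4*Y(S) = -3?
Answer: -11/37 ≈ -0.29730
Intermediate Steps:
Y(S) = 3/2 (Y(S) = ¾ - ¼*(-3) = ¾ + ¾ = 3/2)
F(K) = -4/3
C(G) = 15 + 6*G² (C(G) = 3*((G² + G*G) + 5) = 3*((G² + G²) + 5) = 3*(2*G² + 5) = 3*(5 + 2*G²) = 15 + 6*G²)
c(I) = 111 (c(I) = 15 + 6*(-4)² = 15 + 6*16 = 15 + 96 = 111)
Q(f, t) = -148 (Q(f, t) = (111*1)*(-4/3) = 111*(-4/3) = -148)
b(-40)/Q(62, 8) = 44/(-148) = 44*(-1/148) = -11/37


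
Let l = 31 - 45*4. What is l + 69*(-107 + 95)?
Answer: -977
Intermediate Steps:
l = -149 (l = 31 - 180 = -149)
l + 69*(-107 + 95) = -149 + 69*(-107 + 95) = -149 + 69*(-12) = -149 - 828 = -977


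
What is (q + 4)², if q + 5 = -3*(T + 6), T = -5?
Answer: 16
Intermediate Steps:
q = -8 (q = -5 - 3*(-5 + 6) = -5 - 3*1 = -5 - 3 = -8)
(q + 4)² = (-8 + 4)² = (-4)² = 16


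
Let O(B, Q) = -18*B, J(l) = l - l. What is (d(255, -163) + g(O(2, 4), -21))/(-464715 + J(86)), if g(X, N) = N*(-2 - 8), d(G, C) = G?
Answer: -31/30981 ≈ -0.0010006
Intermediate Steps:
J(l) = 0
g(X, N) = -10*N (g(X, N) = N*(-10) = -10*N)
(d(255, -163) + g(O(2, 4), -21))/(-464715 + J(86)) = (255 - 10*(-21))/(-464715 + 0) = (255 + 210)/(-464715) = 465*(-1/464715) = -31/30981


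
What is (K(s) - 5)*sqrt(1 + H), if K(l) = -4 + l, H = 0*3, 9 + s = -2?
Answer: -20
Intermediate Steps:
s = -11 (s = -9 - 2 = -11)
H = 0
(K(s) - 5)*sqrt(1 + H) = ((-4 - 11) - 5)*sqrt(1 + 0) = (-15 - 5)*sqrt(1) = -20*1 = -20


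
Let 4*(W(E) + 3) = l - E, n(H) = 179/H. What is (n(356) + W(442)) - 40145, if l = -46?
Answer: -14335941/356 ≈ -40270.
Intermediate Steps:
W(E) = -29/2 - E/4 (W(E) = -3 + (-46 - E)/4 = -3 + (-23/2 - E/4) = -29/2 - E/4)
(n(356) + W(442)) - 40145 = (179/356 + (-29/2 - 1/4*442)) - 40145 = (179*(1/356) + (-29/2 - 221/2)) - 40145 = (179/356 - 125) - 40145 = -44321/356 - 40145 = -14335941/356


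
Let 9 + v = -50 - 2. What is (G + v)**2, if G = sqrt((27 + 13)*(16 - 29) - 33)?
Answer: (61 - I*sqrt(553))**2 ≈ 3168.0 - 2868.9*I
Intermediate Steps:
v = -61 (v = -9 + (-50 - 2) = -9 - 52 = -61)
G = I*sqrt(553) (G = sqrt(40*(-13) - 33) = sqrt(-520 - 33) = sqrt(-553) = I*sqrt(553) ≈ 23.516*I)
(G + v)**2 = (I*sqrt(553) - 61)**2 = (-61 + I*sqrt(553))**2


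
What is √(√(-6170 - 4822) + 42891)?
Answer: √(42891 + 4*I*√687) ≈ 207.1 + 0.2531*I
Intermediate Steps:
√(√(-6170 - 4822) + 42891) = √(√(-10992) + 42891) = √(4*I*√687 + 42891) = √(42891 + 4*I*√687)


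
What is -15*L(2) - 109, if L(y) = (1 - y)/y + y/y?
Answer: -233/2 ≈ -116.50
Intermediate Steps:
L(y) = 1 + (1 - y)/y (L(y) = (1 - y)/y + 1 = 1 + (1 - y)/y)
-15*L(2) - 109 = -15/2 - 109 = -233/2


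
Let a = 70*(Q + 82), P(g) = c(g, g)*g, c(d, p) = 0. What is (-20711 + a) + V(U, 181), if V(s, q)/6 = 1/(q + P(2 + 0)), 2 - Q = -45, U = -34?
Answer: -2114255/181 ≈ -11681.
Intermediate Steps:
Q = 47 (Q = 2 - 1*(-45) = 2 + 45 = 47)
P(g) = 0 (P(g) = 0*g = 0)
V(s, q) = 6/q (V(s, q) = 6/(q + 0) = 6/q)
a = 9030 (a = 70*(47 + 82) = 70*129 = 9030)
(-20711 + a) + V(U, 181) = (-20711 + 9030) + 6/181 = -11681 + 6*(1/181) = -11681 + 6/181 = -2114255/181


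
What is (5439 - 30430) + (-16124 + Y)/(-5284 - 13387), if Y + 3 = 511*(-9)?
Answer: -466586235/18671 ≈ -24990.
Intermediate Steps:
Y = -4602 (Y = -3 + 511*(-9) = -3 - 4599 = -4602)
(5439 - 30430) + (-16124 + Y)/(-5284 - 13387) = (5439 - 30430) + (-16124 - 4602)/(-5284 - 13387) = -24991 - 20726/(-18671) = -24991 - 20726*(-1/18671) = -24991 + 20726/18671 = -466586235/18671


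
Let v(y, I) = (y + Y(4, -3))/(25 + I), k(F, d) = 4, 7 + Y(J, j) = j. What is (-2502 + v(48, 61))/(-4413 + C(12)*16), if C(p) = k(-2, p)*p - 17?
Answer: 107567/168431 ≈ 0.63864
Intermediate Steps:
Y(J, j) = -7 + j
v(y, I) = (-10 + y)/(25 + I) (v(y, I) = (y + (-7 - 3))/(25 + I) = (y - 10)/(25 + I) = (-10 + y)/(25 + I))
C(p) = -17 + 4*p (C(p) = 4*p - 17 = -17 + 4*p)
(-2502 + v(48, 61))/(-4413 + C(12)*16) = (-2502 + (-10 + 48)/(25 + 61))/(-4413 + (-17 + 4*12)*16) = (-2502 + 38/86)/(-4413 + (-17 + 48)*16) = (-2502 + (1/86)*38)/(-4413 + 31*16) = (-2502 + 19/43)/(-4413 + 496) = -107567/43/(-3917) = -107567/43*(-1/3917) = 107567/168431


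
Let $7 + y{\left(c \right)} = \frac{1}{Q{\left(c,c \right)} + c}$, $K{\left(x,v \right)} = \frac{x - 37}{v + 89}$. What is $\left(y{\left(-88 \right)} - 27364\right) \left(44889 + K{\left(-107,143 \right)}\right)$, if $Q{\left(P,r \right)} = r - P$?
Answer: $- \frac{3135490148187}{2552} \approx -1.2286 \cdot 10^{9}$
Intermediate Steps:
$K{\left(x,v \right)} = \frac{-37 + x}{89 + v}$
$y{\left(c \right)} = -7 + \frac{1}{c}$ ($y{\left(c \right)} = -7 + \frac{1}{\left(c - c\right) + c} = -7 + \frac{1}{0 + c} = -7 + \frac{1}{c}$)
$\left(y{\left(-88 \right)} - 27364\right) \left(44889 + K{\left(-107,143 \right)}\right) = \left(\left(-7 + \frac{1}{-88}\right) - 27364\right) \left(44889 + \frac{-37 - 107}{89 + 143}\right) = \left(\left(-7 - \frac{1}{88}\right) - 27364\right) \left(44889 + \frac{1}{232} \left(-144\right)\right) = \left(- \frac{617}{88} - 27364\right) \left(44889 + \frac{1}{232} \left(-144\right)\right) = - \frac{2408649 \left(44889 - \frac{18}{29}\right)}{88} = \left(- \frac{2408649}{88}\right) \frac{1301763}{29} = - \frac{3135490148187}{2552}$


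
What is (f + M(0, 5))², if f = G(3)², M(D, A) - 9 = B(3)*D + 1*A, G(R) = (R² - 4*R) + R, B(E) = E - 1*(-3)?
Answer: 196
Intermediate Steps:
B(E) = 3 + E (B(E) = E + 3 = 3 + E)
G(R) = R² - 3*R
M(D, A) = 9 + A + 6*D (M(D, A) = 9 + ((3 + 3)*D + 1*A) = 9 + (6*D + A) = 9 + (A + 6*D) = 9 + A + 6*D)
f = 0 (f = (3*(-3 + 3))² = (3*0)² = 0² = 0)
(f + M(0, 5))² = (0 + (9 + 5 + 6*0))² = (0 + (9 + 5 + 0))² = (0 + 14)² = 14² = 196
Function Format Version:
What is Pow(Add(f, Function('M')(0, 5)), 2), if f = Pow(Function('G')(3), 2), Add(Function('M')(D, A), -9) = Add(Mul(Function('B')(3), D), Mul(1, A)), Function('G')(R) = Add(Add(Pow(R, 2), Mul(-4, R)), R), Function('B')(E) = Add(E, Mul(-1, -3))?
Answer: 196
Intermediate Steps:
Function('B')(E) = Add(3, E) (Function('B')(E) = Add(E, 3) = Add(3, E))
Function('G')(R) = Add(Pow(R, 2), Mul(-3, R))
Function('M')(D, A) = Add(9, A, Mul(6, D)) (Function('M')(D, A) = Add(9, Add(Mul(Add(3, 3), D), Mul(1, A))) = Add(9, Add(Mul(6, D), A)) = Add(9, Add(A, Mul(6, D))) = Add(9, A, Mul(6, D)))
f = 0 (f = Pow(Mul(3, Add(-3, 3)), 2) = Pow(Mul(3, 0), 2) = Pow(0, 2) = 0)
Pow(Add(f, Function('M')(0, 5)), 2) = Pow(Add(0, Add(9, 5, Mul(6, 0))), 2) = Pow(Add(0, Add(9, 5, 0)), 2) = Pow(Add(0, 14), 2) = Pow(14, 2) = 196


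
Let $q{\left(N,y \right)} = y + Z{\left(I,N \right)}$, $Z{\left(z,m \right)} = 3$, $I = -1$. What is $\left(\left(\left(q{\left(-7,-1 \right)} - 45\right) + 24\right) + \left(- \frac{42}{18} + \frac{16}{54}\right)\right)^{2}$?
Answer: $\frac{322624}{729} \approx 442.56$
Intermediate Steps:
$q{\left(N,y \right)} = 3 + y$ ($q{\left(N,y \right)} = y + 3 = 3 + y$)
$\left(\left(\left(q{\left(-7,-1 \right)} - 45\right) + 24\right) + \left(- \frac{42}{18} + \frac{16}{54}\right)\right)^{2} = \left(\left(\left(\left(3 - 1\right) - 45\right) + 24\right) + \left(- \frac{42}{18} + \frac{16}{54}\right)\right)^{2} = \left(\left(\left(2 - 45\right) + 24\right) + \left(\left(-42\right) \frac{1}{18} + 16 \cdot \frac{1}{54}\right)\right)^{2} = \left(\left(-43 + 24\right) + \left(- \frac{7}{3} + \frac{8}{27}\right)\right)^{2} = \left(-19 - \frac{55}{27}\right)^{2} = \left(- \frac{568}{27}\right)^{2} = \frac{322624}{729}$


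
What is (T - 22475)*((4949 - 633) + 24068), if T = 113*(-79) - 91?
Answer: -893897312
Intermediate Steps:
T = -9018 (T = -8927 - 91 = -9018)
(T - 22475)*((4949 - 633) + 24068) = (-9018 - 22475)*((4949 - 633) + 24068) = -31493*(4316 + 24068) = -31493*28384 = -893897312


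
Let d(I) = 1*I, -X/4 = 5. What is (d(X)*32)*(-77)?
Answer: 49280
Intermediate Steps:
X = -20 (X = -4*5 = -20)
d(I) = I
(d(X)*32)*(-77) = -20*32*(-77) = -640*(-77) = 49280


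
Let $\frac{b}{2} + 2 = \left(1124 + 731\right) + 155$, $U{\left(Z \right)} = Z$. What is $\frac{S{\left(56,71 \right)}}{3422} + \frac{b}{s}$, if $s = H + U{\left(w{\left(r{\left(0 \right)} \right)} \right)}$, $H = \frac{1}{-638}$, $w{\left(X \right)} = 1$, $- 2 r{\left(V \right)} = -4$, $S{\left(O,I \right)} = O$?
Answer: $\frac{4383955724}{1089907} \approx 4022.3$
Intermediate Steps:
$r{\left(V \right)} = 2$ ($r{\left(V \right)} = \left(- \frac{1}{2}\right) \left(-4\right) = 2$)
$H = - \frac{1}{638} \approx -0.0015674$
$b = 4016$ ($b = -4 + 2 \left(\left(1124 + 731\right) + 155\right) = -4 + 2 \left(1855 + 155\right) = -4 + 2 \cdot 2010 = -4 + 4020 = 4016$)
$s = \frac{637}{638}$ ($s = - \frac{1}{638} + 1 = \frac{637}{638} \approx 0.99843$)
$\frac{S{\left(56,71 \right)}}{3422} + \frac{b}{s} = \frac{56}{3422} + \frac{4016}{\frac{637}{638}} = 56 \cdot \frac{1}{3422} + 4016 \cdot \frac{638}{637} = \frac{28}{1711} + \frac{2562208}{637} = \frac{4383955724}{1089907}$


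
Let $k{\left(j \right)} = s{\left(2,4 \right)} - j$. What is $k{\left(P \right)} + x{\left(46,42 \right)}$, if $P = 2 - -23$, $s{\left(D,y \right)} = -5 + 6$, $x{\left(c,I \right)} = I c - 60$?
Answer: $1848$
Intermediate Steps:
$x{\left(c,I \right)} = -60 + I c$
$s{\left(D,y \right)} = 1$
$P = 25$ ($P = 2 + 23 = 25$)
$k{\left(j \right)} = 1 - j$
$k{\left(P \right)} + x{\left(46,42 \right)} = \left(1 - 25\right) + \left(-60 + 42 \cdot 46\right) = \left(1 - 25\right) + \left(-60 + 1932\right) = -24 + 1872 = 1848$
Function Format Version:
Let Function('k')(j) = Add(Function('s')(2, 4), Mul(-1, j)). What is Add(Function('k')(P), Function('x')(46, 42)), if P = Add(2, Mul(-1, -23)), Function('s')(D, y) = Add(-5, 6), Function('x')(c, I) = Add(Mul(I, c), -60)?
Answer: 1848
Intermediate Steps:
Function('x')(c, I) = Add(-60, Mul(I, c))
Function('s')(D, y) = 1
P = 25 (P = Add(2, 23) = 25)
Function('k')(j) = Add(1, Mul(-1, j))
Add(Function('k')(P), Function('x')(46, 42)) = Add(Add(1, Mul(-1, 25)), Add(-60, Mul(42, 46))) = Add(Add(1, -25), Add(-60, 1932)) = Add(-24, 1872) = 1848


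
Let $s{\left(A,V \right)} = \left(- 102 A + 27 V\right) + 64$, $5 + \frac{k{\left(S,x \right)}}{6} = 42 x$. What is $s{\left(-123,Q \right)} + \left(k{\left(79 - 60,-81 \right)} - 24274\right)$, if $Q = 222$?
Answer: $-26112$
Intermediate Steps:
$k{\left(S,x \right)} = -30 + 252 x$ ($k{\left(S,x \right)} = -30 + 6 \cdot 42 x = -30 + 252 x$)
$s{\left(A,V \right)} = 64 - 102 A + 27 V$
$s{\left(-123,Q \right)} + \left(k{\left(79 - 60,-81 \right)} - 24274\right) = \left(64 - -12546 + 27 \cdot 222\right) + \left(\left(-30 + 252 \left(-81\right)\right) - 24274\right) = \left(64 + 12546 + 5994\right) - 44716 = 18604 - 44716 = -26112$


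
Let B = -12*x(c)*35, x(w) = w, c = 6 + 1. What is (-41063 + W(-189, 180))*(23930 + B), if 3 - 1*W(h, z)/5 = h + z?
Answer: -860652970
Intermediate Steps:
c = 7
B = -2940 (B = -12*7*35 = -84*35 = -2940)
W(h, z) = 15 - 5*h - 5*z (W(h, z) = 15 - 5*(h + z) = 15 + (-5*h - 5*z) = 15 - 5*h - 5*z)
(-41063 + W(-189, 180))*(23930 + B) = (-41063 + (15 - 5*(-189) - 5*180))*(23930 - 2940) = (-41063 + (15 + 945 - 900))*20990 = (-41063 + 60)*20990 = -41003*20990 = -860652970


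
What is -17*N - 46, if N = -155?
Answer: 2589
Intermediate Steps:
-17*N - 46 = -17*(-155) - 46 = 2635 - 46 = 2589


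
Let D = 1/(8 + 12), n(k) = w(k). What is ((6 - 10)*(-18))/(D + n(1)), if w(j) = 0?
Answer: 1440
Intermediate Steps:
n(k) = 0
D = 1/20 ≈ 0.050000
((6 - 10)*(-18))/(D + n(1)) = ((6 - 10)*(-18))/(1/20 + 0) = (-4*(-18))/(1/20) = 72*20 = 1440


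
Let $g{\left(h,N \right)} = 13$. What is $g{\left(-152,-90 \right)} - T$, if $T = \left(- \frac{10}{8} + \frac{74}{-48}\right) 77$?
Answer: $\frac{5471}{24} \approx 227.96$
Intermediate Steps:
$T = - \frac{5159}{24}$ ($T = \left(\left(-10\right) \frac{1}{8} + 74 \left(- \frac{1}{48}\right)\right) 77 = \left(- \frac{5}{4} - \frac{37}{24}\right) 77 = \left(- \frac{67}{24}\right) 77 = - \frac{5159}{24} \approx -214.96$)
$g{\left(-152,-90 \right)} - T = 13 - - \frac{5159}{24} = 13 + \frac{5159}{24} = \frac{5471}{24}$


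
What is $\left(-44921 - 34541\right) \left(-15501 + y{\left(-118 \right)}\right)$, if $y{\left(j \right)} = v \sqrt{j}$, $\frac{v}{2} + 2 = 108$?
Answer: $1231740462 - 16845944 i \sqrt{118} \approx 1.2317 \cdot 10^{9} - 1.8299 \cdot 10^{8} i$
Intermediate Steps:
$v = 212$ ($v = -4 + 2 \cdot 108 = -4 + 216 = 212$)
$y{\left(j \right)} = 212 \sqrt{j}$
$\left(-44921 - 34541\right) \left(-15501 + y{\left(-118 \right)}\right) = \left(-44921 - 34541\right) \left(-15501 + 212 \sqrt{-118}\right) = - 79462 \left(-15501 + 212 i \sqrt{118}\right) = 1231740462 - 16845944 i \sqrt{118}$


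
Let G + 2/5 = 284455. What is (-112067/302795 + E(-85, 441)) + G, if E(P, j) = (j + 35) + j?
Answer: 17281796311/60559 ≈ 2.8537e+5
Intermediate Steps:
G = 1422273/5 (G = -⅖ + 284455 = 1422273/5 ≈ 2.8445e+5)
E(P, j) = 35 + 2*j (E(P, j) = (35 + j) + j = 35 + 2*j)
(-112067/302795 + E(-85, 441)) + G = (-112067/302795 + (35 + 2*441)) + 1422273/5 = (-112067*1/302795 + (35 + 882)) + 1422273/5 = (-112067/302795 + 917) + 1422273/5 = 277550948/302795 + 1422273/5 = 17281796311/60559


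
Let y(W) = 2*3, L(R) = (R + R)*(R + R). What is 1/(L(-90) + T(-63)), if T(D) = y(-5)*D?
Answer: 1/32022 ≈ 3.1229e-5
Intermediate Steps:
L(R) = 4*R² (L(R) = (2*R)*(2*R) = 4*R²)
y(W) = 6
T(D) = 6*D
1/(L(-90) + T(-63)) = 1/(4*(-90)² + 6*(-63)) = 1/(4*8100 - 378) = 1/(32400 - 378) = 1/32022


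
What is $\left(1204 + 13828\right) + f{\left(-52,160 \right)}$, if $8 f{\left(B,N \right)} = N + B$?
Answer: $\frac{30091}{2} \approx 15046.0$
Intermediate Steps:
$f{\left(B,N \right)} = \frac{B}{8} + \frac{N}{8}$ ($f{\left(B,N \right)} = \frac{N + B}{8} = \frac{B + N}{8} = \frac{B}{8} + \frac{N}{8}$)
$\left(1204 + 13828\right) + f{\left(-52,160 \right)} = \left(1204 + 13828\right) + \left(\frac{1}{8} \left(-52\right) + \frac{1}{8} \cdot 160\right) = 15032 + \left(- \frac{13}{2} + 20\right) = 15032 + \frac{27}{2} = \frac{30091}{2}$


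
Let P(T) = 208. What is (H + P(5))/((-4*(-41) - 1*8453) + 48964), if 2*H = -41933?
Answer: -41517/81350 ≈ -0.51035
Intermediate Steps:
H = -41933/2 (H = (1/2)*(-41933) = -41933/2 ≈ -20967.)
(H + P(5))/((-4*(-41) - 1*8453) + 48964) = (-41933/2 + 208)/((-4*(-41) - 1*8453) + 48964) = -41517/(2*((164 - 8453) + 48964)) = -41517/(2*(-8289 + 48964)) = -41517/2/40675 = -41517/2*1/40675 = -41517/81350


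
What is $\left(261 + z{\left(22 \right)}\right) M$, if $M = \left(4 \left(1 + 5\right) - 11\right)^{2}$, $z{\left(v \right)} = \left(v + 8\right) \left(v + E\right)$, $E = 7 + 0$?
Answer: $191139$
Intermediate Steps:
$E = 7$
$z{\left(v \right)} = \left(7 + v\right) \left(8 + v\right)$ ($z{\left(v \right)} = \left(v + 8\right) \left(v + 7\right) = \left(8 + v\right) \left(7 + v\right) = \left(7 + v\right) \left(8 + v\right)$)
$M = 169$ ($M = \left(4 \cdot 6 - 11\right)^{2} = \left(24 - 11\right)^{2} = 13^{2} = 169$)
$\left(261 + z{\left(22 \right)}\right) M = \left(261 + \left(56 + 22^{2} + 15 \cdot 22\right)\right) 169 = \left(261 + \left(56 + 484 + 330\right)\right) 169 = \left(261 + 870\right) 169 = 1131 \cdot 169 = 191139$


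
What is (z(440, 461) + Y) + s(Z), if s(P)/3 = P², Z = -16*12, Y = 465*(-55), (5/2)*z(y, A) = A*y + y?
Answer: 166329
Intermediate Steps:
z(y, A) = 2*y/5 + 2*A*y/5 (z(y, A) = 2*(A*y + y)/5 = 2*(y + A*y)/5 = 2*y/5 + 2*A*y/5)
Y = -25575
Z = -192
s(P) = 3*P²
(z(440, 461) + Y) + s(Z) = ((⅖)*440*(1 + 461) - 25575) + 3*(-192)² = ((⅖)*440*462 - 25575) + 3*36864 = (81312 - 25575) + 110592 = 55737 + 110592 = 166329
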